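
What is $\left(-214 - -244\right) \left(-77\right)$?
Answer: $-2310$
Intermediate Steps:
$\left(-214 - -244\right) \left(-77\right) = \left(-214 + \left(132 + 112\right)\right) \left(-77\right) = \left(-214 + 244\right) \left(-77\right) = 30 \left(-77\right) = -2310$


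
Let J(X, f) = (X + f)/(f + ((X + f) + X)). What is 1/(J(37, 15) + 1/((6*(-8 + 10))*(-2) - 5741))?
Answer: 11530/5763 ≈ 2.0007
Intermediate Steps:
J(X, f) = (X + f)/(2*X + 2*f) (J(X, f) = (X + f)/(f + (f + 2*X)) = (X + f)/(2*X + 2*f))
1/(J(37, 15) + 1/((6*(-8 + 10))*(-2) - 5741)) = 1/(1/2 + 1/((6*(-8 + 10))*(-2) - 5741)) = 1/(1/2 + 1/((6*2)*(-2) - 5741)) = 1/(1/2 + 1/(12*(-2) - 5741)) = 1/(1/2 + 1/(-24 - 5741)) = 1/(1/2 + 1/(-5765)) = 1/(1/2 - 1/5765) = 1/(5763/11530) = 11530/5763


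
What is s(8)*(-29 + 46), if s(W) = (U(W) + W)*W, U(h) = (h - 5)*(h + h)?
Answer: 7616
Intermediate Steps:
U(h) = 2*h*(-5 + h) (U(h) = (-5 + h)*(2*h) = 2*h*(-5 + h))
s(W) = W*(W + 2*W*(-5 + W)) (s(W) = (2*W*(-5 + W) + W)*W = (W + 2*W*(-5 + W))*W = W*(W + 2*W*(-5 + W)))
s(8)*(-29 + 46) = (8**2*(-9 + 2*8))*(-29 + 46) = (64*(-9 + 16))*17 = (64*7)*17 = 448*17 = 7616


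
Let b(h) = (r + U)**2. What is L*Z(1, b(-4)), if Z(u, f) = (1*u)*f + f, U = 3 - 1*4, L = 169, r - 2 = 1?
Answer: 1352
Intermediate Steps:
r = 3 (r = 2 + 1 = 3)
U = -1 (U = 3 - 4 = -1)
b(h) = 4 (b(h) = (3 - 1)**2 = 2**2 = 4)
Z(u, f) = f + f*u (Z(u, f) = u*f + f = f*u + f = f + f*u)
L*Z(1, b(-4)) = 169*(4*(1 + 1)) = 169*(4*2) = 169*8 = 1352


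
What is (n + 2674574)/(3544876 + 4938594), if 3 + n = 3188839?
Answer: 586341/848347 ≈ 0.69116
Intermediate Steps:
n = 3188836 (n = -3 + 3188839 = 3188836)
(n + 2674574)/(3544876 + 4938594) = (3188836 + 2674574)/(3544876 + 4938594) = 5863410/8483470 = 5863410*(1/8483470) = 586341/848347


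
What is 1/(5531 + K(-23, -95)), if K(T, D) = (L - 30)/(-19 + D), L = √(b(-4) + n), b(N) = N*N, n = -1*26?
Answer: 35942148/198805479053 + 57*I*√10/198805479053 ≈ 0.00018079 + 9.0666e-10*I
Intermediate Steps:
n = -26
b(N) = N²
L = I*√10 (L = √((-4)² - 26) = √(16 - 26) = √(-10) = I*√10 ≈ 3.1623*I)
K(T, D) = (-30 + I*√10)/(-19 + D) (K(T, D) = (I*√10 - 30)/(-19 + D) = (-30 + I*√10)/(-19 + D))
1/(5531 + K(-23, -95)) = 1/(5531 + (-30 + I*√10)/(-19 - 95)) = 1/(5531 + (-30 + I*√10)/(-114)) = 1/(5531 - (-30 + I*√10)/114) = 1/(5531 + (5/19 - I*√10/114)) = 1/(105094/19 - I*√10/114)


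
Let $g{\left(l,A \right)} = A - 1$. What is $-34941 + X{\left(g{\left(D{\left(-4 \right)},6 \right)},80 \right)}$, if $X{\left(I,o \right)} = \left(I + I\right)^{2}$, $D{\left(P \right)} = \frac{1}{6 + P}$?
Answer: $-34841$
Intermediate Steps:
$g{\left(l,A \right)} = -1 + A$
$X{\left(I,o \right)} = 4 I^{2}$ ($X{\left(I,o \right)} = \left(2 I\right)^{2} = 4 I^{2}$)
$-34941 + X{\left(g{\left(D{\left(-4 \right)},6 \right)},80 \right)} = -34941 + 4 \left(-1 + 6\right)^{2} = -34941 + 4 \cdot 5^{2} = -34941 + 4 \cdot 25 = -34941 + 100 = -34841$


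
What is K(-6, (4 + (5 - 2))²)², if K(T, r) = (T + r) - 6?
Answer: 1369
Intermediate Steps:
K(T, r) = -6 + T + r
K(-6, (4 + (5 - 2))²)² = (-6 - 6 + (4 + (5 - 2))²)² = (-6 - 6 + (4 + 3)²)² = (-6 - 6 + 7²)² = (-6 - 6 + 49)² = 37² = 1369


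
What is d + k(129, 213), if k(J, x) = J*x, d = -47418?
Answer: -19941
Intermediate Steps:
d + k(129, 213) = -47418 + 129*213 = -47418 + 27477 = -19941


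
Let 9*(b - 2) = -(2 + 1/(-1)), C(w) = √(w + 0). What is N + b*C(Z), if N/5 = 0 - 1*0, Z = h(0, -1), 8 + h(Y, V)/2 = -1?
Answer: 17*I*√2/3 ≈ 8.0139*I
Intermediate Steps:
h(Y, V) = -18 (h(Y, V) = -16 + 2*(-1) = -16 - 2 = -18)
Z = -18
N = 0 (N = 5*(0 - 1*0) = 5*(0 + 0) = 5*0 = 0)
C(w) = √w
b = 17/9 (b = 2 + (-(2 + 1/(-1)))/9 = 2 + (-(2 - 1))/9 = 2 + (-1*1)/9 = 2 + (⅑)*(-1) = 2 - ⅑ = 17/9 ≈ 1.8889)
N + b*C(Z) = 0 + 17*√(-18)/9 = 0 + 17*(3*I*√2)/9 = 0 + 17*I*√2/3 = 17*I*√2/3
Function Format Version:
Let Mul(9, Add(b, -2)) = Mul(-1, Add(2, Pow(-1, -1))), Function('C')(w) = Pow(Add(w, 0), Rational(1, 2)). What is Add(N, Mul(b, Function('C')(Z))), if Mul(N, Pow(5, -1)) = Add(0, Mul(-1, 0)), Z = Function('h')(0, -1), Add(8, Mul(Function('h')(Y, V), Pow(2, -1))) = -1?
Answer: Mul(Rational(17, 3), I, Pow(2, Rational(1, 2))) ≈ Mul(8.0139, I)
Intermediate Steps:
Function('h')(Y, V) = -18 (Function('h')(Y, V) = Add(-16, Mul(2, -1)) = Add(-16, -2) = -18)
Z = -18
N = 0 (N = Mul(5, Add(0, Mul(-1, 0))) = Mul(5, Add(0, 0)) = Mul(5, 0) = 0)
Function('C')(w) = Pow(w, Rational(1, 2))
b = Rational(17, 9) (b = Add(2, Mul(Rational(1, 9), Mul(-1, Add(2, Pow(-1, -1))))) = Add(2, Mul(Rational(1, 9), Mul(-1, Add(2, -1)))) = Add(2, Mul(Rational(1, 9), Mul(-1, 1))) = Add(2, Mul(Rational(1, 9), -1)) = Add(2, Rational(-1, 9)) = Rational(17, 9) ≈ 1.8889)
Add(N, Mul(b, Function('C')(Z))) = Add(0, Mul(Rational(17, 9), Pow(-18, Rational(1, 2)))) = Add(0, Mul(Rational(17, 9), Mul(3, I, Pow(2, Rational(1, 2))))) = Add(0, Mul(Rational(17, 3), I, Pow(2, Rational(1, 2)))) = Mul(Rational(17, 3), I, Pow(2, Rational(1, 2)))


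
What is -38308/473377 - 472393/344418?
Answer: -236813945905/163039559586 ≈ -1.4525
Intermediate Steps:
-38308/473377 - 472393/344418 = -236813945905/163039559586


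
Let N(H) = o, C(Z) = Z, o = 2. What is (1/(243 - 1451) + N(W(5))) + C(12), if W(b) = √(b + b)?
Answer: 16911/1208 ≈ 13.999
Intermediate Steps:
W(b) = √2*√b (W(b) = √(2*b) = √2*√b)
N(H) = 2
(1/(243 - 1451) + N(W(5))) + C(12) = (1/(243 - 1451) + 2) + 12 = (1/(-1208) + 2) + 12 = (-1/1208 + 2) + 12 = 2415/1208 + 12 = 16911/1208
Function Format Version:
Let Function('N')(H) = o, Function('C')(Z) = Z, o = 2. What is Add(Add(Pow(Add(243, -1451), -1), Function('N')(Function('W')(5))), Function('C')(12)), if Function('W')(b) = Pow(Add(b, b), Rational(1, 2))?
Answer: Rational(16911, 1208) ≈ 13.999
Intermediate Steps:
Function('W')(b) = Mul(Pow(2, Rational(1, 2)), Pow(b, Rational(1, 2))) (Function('W')(b) = Pow(Mul(2, b), Rational(1, 2)) = Mul(Pow(2, Rational(1, 2)), Pow(b, Rational(1, 2))))
Function('N')(H) = 2
Add(Add(Pow(Add(243, -1451), -1), Function('N')(Function('W')(5))), Function('C')(12)) = Add(Add(Pow(Add(243, -1451), -1), 2), 12) = Add(Add(Pow(-1208, -1), 2), 12) = Add(Add(Rational(-1, 1208), 2), 12) = Add(Rational(2415, 1208), 12) = Rational(16911, 1208)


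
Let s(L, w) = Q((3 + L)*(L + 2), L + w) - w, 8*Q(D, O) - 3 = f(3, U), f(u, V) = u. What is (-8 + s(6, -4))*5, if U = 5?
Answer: -65/4 ≈ -16.250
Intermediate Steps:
Q(D, O) = ¾ (Q(D, O) = 3/8 + (⅛)*3 = 3/8 + 3/8 = ¾)
s(L, w) = ¾ - w
(-8 + s(6, -4))*5 = (-8 + (¾ - 1*(-4)))*5 = (-8 + (¾ + 4))*5 = (-8 + 19/4)*5 = -13/4*5 = -65/4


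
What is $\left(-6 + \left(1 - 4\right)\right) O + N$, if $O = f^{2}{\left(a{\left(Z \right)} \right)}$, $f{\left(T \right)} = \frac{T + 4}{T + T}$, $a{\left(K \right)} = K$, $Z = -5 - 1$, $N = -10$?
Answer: $- \frac{41}{4} \approx -10.25$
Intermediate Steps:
$Z = -6$
$f{\left(T \right)} = \frac{4 + T}{2 T}$
$O = \frac{1}{36}$ ($O = \left(\frac{4 - 6}{2 \left(-6\right)}\right)^{2} = \left(\frac{1}{2} \left(- \frac{1}{6}\right) \left(-2\right)\right)^{2} = \left(\frac{1}{6}\right)^{2} = \frac{1}{36} \approx 0.027778$)
$\left(-6 + \left(1 - 4\right)\right) O + N = \left(-6 + \left(1 - 4\right)\right) \frac{1}{36} - 10 = \left(-6 - 3\right) \frac{1}{36} - 10 = \left(-9\right) \frac{1}{36} - 10 = - \frac{1}{4} - 10 = - \frac{41}{4}$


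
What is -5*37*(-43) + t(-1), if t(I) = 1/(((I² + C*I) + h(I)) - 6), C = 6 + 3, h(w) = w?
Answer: 119324/15 ≈ 7954.9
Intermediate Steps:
C = 9
t(I) = 1/(-6 + I² + 10*I) (t(I) = 1/(((I² + 9*I) + I) - 6) = 1/((I² + 10*I) - 6) = 1/(-6 + I² + 10*I))
-5*37*(-43) + t(-1) = -5*37*(-43) + 1/(-6 + (-1)² + 10*(-1)) = -185*(-43) + 1/(-6 + 1 - 10) = 7955 + 1/(-15) = 7955 - 1/15 = 119324/15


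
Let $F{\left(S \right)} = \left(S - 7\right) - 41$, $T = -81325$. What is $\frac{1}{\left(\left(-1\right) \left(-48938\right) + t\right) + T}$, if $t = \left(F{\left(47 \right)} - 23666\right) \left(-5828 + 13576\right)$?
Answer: $- \frac{1}{183404303} \approx -5.4524 \cdot 10^{-9}$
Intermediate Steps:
$F{\left(S \right)} = -48 + S$ ($F{\left(S \right)} = \left(-7 + S\right) - 41 = -48 + S$)
$t = -183371916$ ($t = \left(\left(-48 + 47\right) - 23666\right) \left(-5828 + 13576\right) = \left(-1 - 23666\right) 7748 = \left(-23667\right) 7748 = -183371916$)
$\frac{1}{\left(\left(-1\right) \left(-48938\right) + t\right) + T} = \frac{1}{\left(\left(-1\right) \left(-48938\right) - 183371916\right) - 81325} = \frac{1}{\left(48938 - 183371916\right) - 81325} = \frac{1}{-183322978 - 81325} = \frac{1}{-183404303} = - \frac{1}{183404303}$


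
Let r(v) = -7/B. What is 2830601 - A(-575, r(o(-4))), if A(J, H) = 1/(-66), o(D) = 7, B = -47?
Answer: 186819667/66 ≈ 2.8306e+6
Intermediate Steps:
r(v) = 7/47 (r(v) = -7/(-47) = -7*(-1/47) = 7/47)
A(J, H) = -1/66
2830601 - A(-575, r(o(-4))) = 2830601 - 1*(-1/66) = 2830601 + 1/66 = 186819667/66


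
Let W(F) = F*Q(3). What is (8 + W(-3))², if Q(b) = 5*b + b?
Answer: 2116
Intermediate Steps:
Q(b) = 6*b
W(F) = 18*F (W(F) = F*(6*3) = F*18 = 18*F)
(8 + W(-3))² = (8 + 18*(-3))² = (8 - 54)² = (-46)² = 2116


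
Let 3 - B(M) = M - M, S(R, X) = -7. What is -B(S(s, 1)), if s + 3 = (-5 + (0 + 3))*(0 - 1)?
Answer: -3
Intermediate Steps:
s = -1 (s = -3 + (-5 + (0 + 3))*(0 - 1) = -3 + (-5 + 3)*(-1) = -3 - 2*(-1) = -3 + 2 = -1)
B(M) = 3 (B(M) = 3 - (M - M) = 3 - 1*0 = 3 + 0 = 3)
-B(S(s, 1)) = -1*3 = -3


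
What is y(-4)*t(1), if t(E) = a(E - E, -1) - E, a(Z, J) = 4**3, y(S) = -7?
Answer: -441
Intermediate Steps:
a(Z, J) = 64
t(E) = 64 - E
y(-4)*t(1) = -7*(64 - 1*1) = -7*(64 - 1) = -7*63 = -441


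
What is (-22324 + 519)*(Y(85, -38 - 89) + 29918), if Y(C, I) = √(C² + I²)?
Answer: -652361990 - 21805*√23354 ≈ -6.5569e+8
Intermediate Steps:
(-22324 + 519)*(Y(85, -38 - 89) + 29918) = (-22324 + 519)*(√(85² + (-38 - 89)²) + 29918) = -21805*(√(7225 + (-127)²) + 29918) = -21805*(√(7225 + 16129) + 29918) = -21805*(√23354 + 29918) = -21805*(29918 + √23354) = -652361990 - 21805*√23354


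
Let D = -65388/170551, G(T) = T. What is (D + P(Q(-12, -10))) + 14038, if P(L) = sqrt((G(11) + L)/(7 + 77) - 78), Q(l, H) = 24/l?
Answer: 2394129550/170551 + I*sqrt(15267)/14 ≈ 14038.0 + 8.8257*I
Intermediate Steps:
P(L) = sqrt(-6541/84 + L/84) (P(L) = sqrt((11 + L)/(7 + 77) - 78) = sqrt((11 + L)/84 - 78) = sqrt((11 + L)*(1/84) - 78) = sqrt((11/84 + L/84) - 78) = sqrt(-6541/84 + L/84))
D = -65388/170551 (D = -65388*1/170551 = -65388/170551 ≈ -0.38339)
(D + P(Q(-12, -10))) + 14038 = (-65388/170551 + sqrt(-137361 + 21*(24/(-12)))/42) + 14038 = (-65388/170551 + sqrt(-137361 + 21*(24*(-1/12)))/42) + 14038 = (-65388/170551 + sqrt(-137361 + 21*(-2))/42) + 14038 = (-65388/170551 + sqrt(-137361 - 42)/42) + 14038 = (-65388/170551 + sqrt(-137403)/42) + 14038 = (-65388/170551 + (3*I*sqrt(15267))/42) + 14038 = (-65388/170551 + I*sqrt(15267)/14) + 14038 = 2394129550/170551 + I*sqrt(15267)/14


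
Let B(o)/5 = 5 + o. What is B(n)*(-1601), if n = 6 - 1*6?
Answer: -40025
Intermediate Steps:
n = 0 (n = 6 - 6 = 0)
B(o) = 25 + 5*o (B(o) = 5*(5 + o) = 25 + 5*o)
B(n)*(-1601) = (25 + 5*0)*(-1601) = (25 + 0)*(-1601) = 25*(-1601) = -40025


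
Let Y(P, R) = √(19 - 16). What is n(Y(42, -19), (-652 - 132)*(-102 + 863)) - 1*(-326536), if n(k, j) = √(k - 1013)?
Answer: 326536 + √(-1013 + √3) ≈ 3.2654e+5 + 31.8*I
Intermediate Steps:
Y(P, R) = √3
n(k, j) = √(-1013 + k)
n(Y(42, -19), (-652 - 132)*(-102 + 863)) - 1*(-326536) = √(-1013 + √3) - 1*(-326536) = √(-1013 + √3) + 326536 = 326536 + √(-1013 + √3)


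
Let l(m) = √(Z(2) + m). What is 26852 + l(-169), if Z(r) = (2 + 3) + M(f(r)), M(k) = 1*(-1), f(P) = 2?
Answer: 26852 + I*√165 ≈ 26852.0 + 12.845*I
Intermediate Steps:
M(k) = -1
Z(r) = 4 (Z(r) = (2 + 3) - 1 = 5 - 1 = 4)
l(m) = √(4 + m)
26852 + l(-169) = 26852 + √(4 - 169) = 26852 + √(-165) = 26852 + I*√165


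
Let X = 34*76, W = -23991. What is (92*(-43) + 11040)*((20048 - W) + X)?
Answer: 330277332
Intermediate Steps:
X = 2584
(92*(-43) + 11040)*((20048 - W) + X) = (92*(-43) + 11040)*((20048 - 1*(-23991)) + 2584) = (-3956 + 11040)*((20048 + 23991) + 2584) = 7084*(44039 + 2584) = 7084*46623 = 330277332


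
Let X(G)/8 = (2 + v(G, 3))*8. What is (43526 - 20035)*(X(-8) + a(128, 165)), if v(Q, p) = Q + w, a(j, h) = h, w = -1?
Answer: -6647953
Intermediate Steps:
v(Q, p) = -1 + Q (v(Q, p) = Q - 1 = -1 + Q)
X(G) = 64 + 64*G (X(G) = 8*((2 + (-1 + G))*8) = 8*((1 + G)*8) = 8*(8 + 8*G) = 64 + 64*G)
(43526 - 20035)*(X(-8) + a(128, 165)) = (43526 - 20035)*((64 + 64*(-8)) + 165) = 23491*((64 - 512) + 165) = 23491*(-448 + 165) = 23491*(-283) = -6647953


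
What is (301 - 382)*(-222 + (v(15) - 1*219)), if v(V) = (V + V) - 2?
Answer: 33453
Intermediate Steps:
v(V) = -2 + 2*V (v(V) = 2*V - 2 = -2 + 2*V)
(301 - 382)*(-222 + (v(15) - 1*219)) = (301 - 382)*(-222 + ((-2 + 2*15) - 1*219)) = -81*(-222 + ((-2 + 30) - 219)) = -81*(-222 + (28 - 219)) = -81*(-222 - 191) = -81*(-413) = 33453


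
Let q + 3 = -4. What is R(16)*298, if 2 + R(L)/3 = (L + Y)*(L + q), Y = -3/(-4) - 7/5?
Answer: 1217181/10 ≈ 1.2172e+5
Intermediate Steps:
q = -7 (q = -3 - 4 = -7)
Y = -13/20 (Y = -3*(-¼) - 7*⅕ = ¾ - 7/5 = -13/20 ≈ -0.65000)
R(L) = -6 + 3*(-7 + L)*(-13/20 + L) (R(L) = -6 + 3*((L - 13/20)*(L - 7)) = -6 + 3*((-13/20 + L)*(-7 + L)) = -6 + 3*((-7 + L)*(-13/20 + L)) = -6 + 3*(-7 + L)*(-13/20 + L))
R(16)*298 = (153/20 + 3*16² - 459/20*16)*298 = (153/20 + 3*256 - 1836/5)*298 = (153/20 + 768 - 1836/5)*298 = (8169/20)*298 = 1217181/10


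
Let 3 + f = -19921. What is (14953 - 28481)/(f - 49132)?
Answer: 1691/8632 ≈ 0.19590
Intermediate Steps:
f = -19924 (f = -3 - 19921 = -19924)
(14953 - 28481)/(f - 49132) = (14953 - 28481)/(-19924 - 49132) = -13528/(-69056) = -13528*(-1/69056) = 1691/8632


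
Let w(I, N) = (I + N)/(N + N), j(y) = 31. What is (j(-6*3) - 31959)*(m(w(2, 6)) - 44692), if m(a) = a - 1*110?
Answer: 4291250912/3 ≈ 1.4304e+9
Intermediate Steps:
w(I, N) = (I + N)/(2*N) (w(I, N) = (I + N)/((2*N)) = (I + N)*(1/(2*N)) = (I + N)/(2*N))
m(a) = -110 + a (m(a) = a - 110 = -110 + a)
(j(-6*3) - 31959)*(m(w(2, 6)) - 44692) = (31 - 31959)*((-110 + (1/2)*(2 + 6)/6) - 44692) = -31928*((-110 + (1/2)*(1/6)*8) - 44692) = -31928*((-110 + 2/3) - 44692) = -31928*(-328/3 - 44692) = -31928*(-134404/3) = 4291250912/3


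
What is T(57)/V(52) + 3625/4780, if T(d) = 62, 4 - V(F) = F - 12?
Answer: -8293/8604 ≈ -0.96385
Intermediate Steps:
V(F) = 16 - F (V(F) = 4 - (F - 12) = 4 - (-12 + F) = 4 + (12 - F) = 16 - F)
T(57)/V(52) + 3625/4780 = 62/(16 - 1*52) + 3625/4780 = 62/(16 - 52) + 3625*(1/4780) = 62/(-36) + 725/956 = 62*(-1/36) + 725/956 = -31/18 + 725/956 = -8293/8604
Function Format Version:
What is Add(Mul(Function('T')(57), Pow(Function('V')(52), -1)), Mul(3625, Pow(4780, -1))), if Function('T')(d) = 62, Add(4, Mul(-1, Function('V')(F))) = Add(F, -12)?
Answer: Rational(-8293, 8604) ≈ -0.96385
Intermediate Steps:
Function('V')(F) = Add(16, Mul(-1, F)) (Function('V')(F) = Add(4, Mul(-1, Add(F, -12))) = Add(4, Mul(-1, Add(-12, F))) = Add(4, Add(12, Mul(-1, F))) = Add(16, Mul(-1, F)))
Add(Mul(Function('T')(57), Pow(Function('V')(52), -1)), Mul(3625, Pow(4780, -1))) = Add(Mul(62, Pow(Add(16, Mul(-1, 52)), -1)), Mul(3625, Pow(4780, -1))) = Add(Mul(62, Pow(Add(16, -52), -1)), Mul(3625, Rational(1, 4780))) = Add(Mul(62, Pow(-36, -1)), Rational(725, 956)) = Add(Mul(62, Rational(-1, 36)), Rational(725, 956)) = Add(Rational(-31, 18), Rational(725, 956)) = Rational(-8293, 8604)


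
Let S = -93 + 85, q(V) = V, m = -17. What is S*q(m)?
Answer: 136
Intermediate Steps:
S = -8
S*q(m) = -8*(-17) = 136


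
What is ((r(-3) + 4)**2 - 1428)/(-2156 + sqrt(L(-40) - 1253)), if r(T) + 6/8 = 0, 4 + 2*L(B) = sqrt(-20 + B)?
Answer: 22679/(16*(2156 - sqrt(-1255 + I*sqrt(15)))) ≈ 0.65728 + 0.0108*I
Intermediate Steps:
L(B) = -2 + sqrt(-20 + B)/2
r(T) = -3/4 (r(T) = -3/4 + 0 = -3/4)
((r(-3) + 4)**2 - 1428)/(-2156 + sqrt(L(-40) - 1253)) = ((-3/4 + 4)**2 - 1428)/(-2156 + sqrt((-2 + sqrt(-20 - 40)/2) - 1253)) = ((13/4)**2 - 1428)/(-2156 + sqrt((-2 + sqrt(-60)/2) - 1253)) = (169/16 - 1428)/(-2156 + sqrt((-2 + (2*I*sqrt(15))/2) - 1253)) = -22679/(16*(-2156 + sqrt((-2 + I*sqrt(15)) - 1253))) = -22679/(16*(-2156 + sqrt(-1255 + I*sqrt(15))))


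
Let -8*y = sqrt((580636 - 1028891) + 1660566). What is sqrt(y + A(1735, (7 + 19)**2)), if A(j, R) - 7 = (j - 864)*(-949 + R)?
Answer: sqrt(-3804416 - 2*sqrt(1212311))/4 ≈ 487.76*I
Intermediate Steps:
A(j, R) = 7 + (-949 + R)*(-864 + j) (A(j, R) = 7 + (j - 864)*(-949 + R) = 7 + (-864 + j)*(-949 + R) = 7 + (-949 + R)*(-864 + j))
y = -sqrt(1212311)/8 (y = -sqrt((580636 - 1028891) + 1660566)/8 = -sqrt(-448255 + 1660566)/8 = -sqrt(1212311)/8 ≈ -137.63)
sqrt(y + A(1735, (7 + 19)**2)) = sqrt(-sqrt(1212311)/8 + (819943 - 949*1735 - 864*(7 + 19)**2 + (7 + 19)**2*1735)) = sqrt(-sqrt(1212311)/8 + (819943 - 1646515 - 864*26**2 + 26**2*1735)) = sqrt(-sqrt(1212311)/8 + (819943 - 1646515 - 864*676 + 676*1735)) = sqrt(-sqrt(1212311)/8 + (819943 - 1646515 - 584064 + 1172860)) = sqrt(-sqrt(1212311)/8 - 237776) = sqrt(-237776 - sqrt(1212311)/8)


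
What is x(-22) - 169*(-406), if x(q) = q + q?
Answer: 68570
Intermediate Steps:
x(q) = 2*q
x(-22) - 169*(-406) = 2*(-22) - 169*(-406) = -44 + 68614 = 68570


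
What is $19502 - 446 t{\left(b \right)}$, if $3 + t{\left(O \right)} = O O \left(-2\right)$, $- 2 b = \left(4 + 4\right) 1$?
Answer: $35112$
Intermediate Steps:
$b = -4$ ($b = - \frac{\left(4 + 4\right) 1}{2} = - \frac{8 \cdot 1}{2} = \left(- \frac{1}{2}\right) 8 = -4$)
$t{\left(O \right)} = -3 - 2 O^{2}$ ($t{\left(O \right)} = -3 + O O \left(-2\right) = -3 + O^{2} \left(-2\right) = -3 - 2 O^{2}$)
$19502 - 446 t{\left(b \right)} = 19502 - 446 \left(-3 - 2 \left(-4\right)^{2}\right) = 19502 - 446 \left(-3 - 32\right) = 19502 - -15610 = 19502 + 15610 = 35112$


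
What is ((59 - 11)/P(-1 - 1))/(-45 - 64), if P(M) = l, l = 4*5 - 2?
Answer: -8/327 ≈ -0.024465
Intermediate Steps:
l = 18 (l = 20 - 2 = 18)
P(M) = 18
((59 - 11)/P(-1 - 1))/(-45 - 64) = ((59 - 11)/18)/(-45 - 64) = (48*(1/18))/(-109) = (8/3)*(-1/109) = -8/327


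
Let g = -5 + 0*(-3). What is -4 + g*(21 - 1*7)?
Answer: -74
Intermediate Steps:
g = -5 (g = -5 + 0 = -5)
-4 + g*(21 - 1*7) = -4 - 5*(21 - 1*7) = -4 - 5*(21 - 7) = -4 - 5*14 = -4 - 70 = -74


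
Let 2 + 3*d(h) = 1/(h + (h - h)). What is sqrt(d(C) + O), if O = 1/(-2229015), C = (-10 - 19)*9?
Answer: 2*I*sqrt(6279784123495515)/193924305 ≈ 0.81728*I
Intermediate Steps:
C = -261 (C = -29*9 = -261)
d(h) = -2/3 + 1/(3*h) (d(h) = -2/3 + 1/(3*(h + (h - h))) = -2/3 + 1/(3*(h + 0)) = -2/3 + 1/(3*h))
O = -1/2229015 ≈ -4.4863e-7
sqrt(d(C) + O) = sqrt((1/3)*(1 - 2*(-261))/(-261) - 1/2229015) = sqrt((1/3)*(-1/261)*(1 + 522) - 1/2229015) = sqrt((1/3)*(-1/261)*523 - 1/2229015) = sqrt(-523/783 - 1/2229015) = sqrt(-388591876/581772915) = 2*I*sqrt(6279784123495515)/193924305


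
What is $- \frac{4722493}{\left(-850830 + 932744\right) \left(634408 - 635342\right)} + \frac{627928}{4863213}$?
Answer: $\frac{71007801325337}{372073124522988} \approx 0.19084$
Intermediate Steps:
$- \frac{4722493}{\left(-850830 + 932744\right) \left(634408 - 635342\right)} + \frac{627928}{4863213} = - \frac{4722493}{81914 \left(-934\right)} + 627928 \cdot \frac{1}{4863213} = - \frac{4722493}{-76507676} + \frac{627928}{4863213} = \left(-4722493\right) \left(- \frac{1}{76507676}\right) + \frac{627928}{4863213} = \frac{4722493}{76507676} + \frac{627928}{4863213} = \frac{71007801325337}{372073124522988}$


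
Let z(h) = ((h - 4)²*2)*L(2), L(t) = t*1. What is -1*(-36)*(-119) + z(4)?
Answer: -4284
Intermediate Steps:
L(t) = t
z(h) = 4*(-4 + h)² (z(h) = ((h - 4)²*2)*2 = ((-4 + h)²*2)*2 = (2*(-4 + h)²)*2 = 4*(-4 + h)²)
-1*(-36)*(-119) + z(4) = -1*(-36)*(-119) + 4*(-4 + 4)² = 36*(-119) + 4*0² = -4284 + 4*0 = -4284 + 0 = -4284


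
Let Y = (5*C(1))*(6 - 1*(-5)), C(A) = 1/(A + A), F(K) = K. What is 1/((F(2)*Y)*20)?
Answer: 1/1100 ≈ 0.00090909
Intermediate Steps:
C(A) = 1/(2*A)
Y = 55/2 (Y = (5*((½)/1))*(6 - 1*(-5)) = (5*((½)*1))*(6 + 5) = (5*(½))*11 = (5/2)*11 = 55/2 ≈ 27.500)
1/((F(2)*Y)*20) = 1/((2*(55/2))*20) = 1/(55*20) = 1/1100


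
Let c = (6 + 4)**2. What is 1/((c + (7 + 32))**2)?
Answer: 1/19321 ≈ 5.1757e-5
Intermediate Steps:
c = 100 (c = 10**2 = 100)
1/((c + (7 + 32))**2) = 1/((100 + (7 + 32))**2) = 1/((100 + 39)**2) = 1/(139**2) = 1/19321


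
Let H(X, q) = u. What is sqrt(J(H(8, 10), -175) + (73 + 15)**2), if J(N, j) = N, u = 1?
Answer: sqrt(7745) ≈ 88.006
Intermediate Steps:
H(X, q) = 1
sqrt(J(H(8, 10), -175) + (73 + 15)**2) = sqrt(1 + (73 + 15)**2) = sqrt(1 + 88**2) = sqrt(1 + 7744) = sqrt(7745)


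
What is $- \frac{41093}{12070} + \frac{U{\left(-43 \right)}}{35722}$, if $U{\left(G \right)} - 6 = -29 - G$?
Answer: $- \frac{733841373}{215582270} \approx -3.404$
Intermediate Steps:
$U{\left(G \right)} = -23 - G$ ($U{\left(G \right)} = 6 - \left(29 + G\right) = -23 - G$)
$- \frac{41093}{12070} + \frac{U{\left(-43 \right)}}{35722} = - \frac{41093}{12070} + \frac{-23 - -43}{35722} = \left(-41093\right) \frac{1}{12070} + \left(-23 + 43\right) \frac{1}{35722} = - \frac{41093}{12070} + 20 \cdot \frac{1}{35722} = - \frac{41093}{12070} + \frac{10}{17861} = - \frac{733841373}{215582270}$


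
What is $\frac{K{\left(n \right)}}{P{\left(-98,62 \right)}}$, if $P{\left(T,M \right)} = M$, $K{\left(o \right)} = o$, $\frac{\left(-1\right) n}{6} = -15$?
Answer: $\frac{45}{31} \approx 1.4516$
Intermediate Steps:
$n = 90$ ($n = \left(-6\right) \left(-15\right) = 90$)
$\frac{K{\left(n \right)}}{P{\left(-98,62 \right)}} = \frac{90}{62} = 90 \cdot \frac{1}{62} = \frac{45}{31}$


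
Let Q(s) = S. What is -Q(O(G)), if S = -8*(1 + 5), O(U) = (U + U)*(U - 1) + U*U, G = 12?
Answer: 48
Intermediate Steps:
O(U) = U² + 2*U*(-1 + U) (O(U) = (2*U)*(-1 + U) + U² = 2*U*(-1 + U) + U² = U² + 2*U*(-1 + U))
S = -48 (S = -8*6 = -48)
Q(s) = -48
-Q(O(G)) = -1*(-48) = 48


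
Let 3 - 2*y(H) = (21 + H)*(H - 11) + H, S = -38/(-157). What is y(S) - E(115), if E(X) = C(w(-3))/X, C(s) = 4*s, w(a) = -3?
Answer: 328091558/2834635 ≈ 115.74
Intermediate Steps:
S = 38/157 (S = -38*(-1/157) = 38/157 ≈ 0.24204)
y(H) = 3/2 - H/2 - (-11 + H)*(21 + H)/2 (y(H) = 3/2 - ((21 + H)*(H - 11) + H)/2 = 3/2 - ((21 + H)*(-11 + H) + H)/2 = 3/2 - ((-11 + H)*(21 + H) + H)/2 = 3/2 - (H + (-11 + H)*(21 + H))/2 = 3/2 + (-H/2 - (-11 + H)*(21 + H)/2) = 3/2 - H/2 - (-11 + H)*(21 + H)/2)
E(X) = -12/X (E(X) = (4*(-3))/X = -12/X)
y(S) - E(115) = (117 - 11/2*38/157 - (38/157)**2/2) - (-12)/115 = (117 - 209/157 - 1/2*1444/24649) - (-12)/115 = (117 - 209/157 - 722/24649) - 1*(-12/115) = 2850398/24649 + 12/115 = 328091558/2834635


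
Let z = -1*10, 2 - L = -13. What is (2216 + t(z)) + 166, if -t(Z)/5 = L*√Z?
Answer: 2382 - 75*I*√10 ≈ 2382.0 - 237.17*I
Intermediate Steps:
L = 15 (L = 2 - 1*(-13) = 2 + 13 = 15)
z = -10
t(Z) = -75*√Z
(2216 + t(z)) + 166 = (2216 - 75*I*√10) + 166 = 2382 - 75*I*√10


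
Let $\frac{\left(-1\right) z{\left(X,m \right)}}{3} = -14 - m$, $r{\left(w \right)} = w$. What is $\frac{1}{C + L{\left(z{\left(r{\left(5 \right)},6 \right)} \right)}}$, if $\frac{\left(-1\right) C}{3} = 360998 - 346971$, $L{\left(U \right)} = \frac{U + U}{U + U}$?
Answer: $- \frac{1}{42080} \approx -2.3764 \cdot 10^{-5}$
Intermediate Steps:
$z{\left(X,m \right)} = 42 + 3 m$ ($z{\left(X,m \right)} = - 3 \left(-14 - m\right) = 42 + 3 m$)
$L{\left(U \right)} = 1$ ($L{\left(U \right)} = \frac{2 U}{2 U} = 2 U \frac{1}{2 U} = 1$)
$C = -42081$ ($C = - 3 \left(360998 - 346971\right) = \left(-3\right) 14027 = -42081$)
$\frac{1}{C + L{\left(z{\left(r{\left(5 \right)},6 \right)} \right)}} = \frac{1}{-42081 + 1} = \frac{1}{-42080} = - \frac{1}{42080}$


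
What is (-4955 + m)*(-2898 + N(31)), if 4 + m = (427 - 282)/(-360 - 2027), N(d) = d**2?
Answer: 22928807486/2387 ≈ 9.6057e+6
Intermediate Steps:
m = -9693/2387 (m = -4 + (427 - 282)/(-360 - 2027) = -4 + 145/(-2387) = -4 + 145*(-1/2387) = -4 - 145/2387 = -9693/2387 ≈ -4.0607)
(-4955 + m)*(-2898 + N(31)) = (-4955 - 9693/2387)*(-2898 + 31**2) = -11837278*(-2898 + 961)/2387 = -11837278/2387*(-1937) = 22928807486/2387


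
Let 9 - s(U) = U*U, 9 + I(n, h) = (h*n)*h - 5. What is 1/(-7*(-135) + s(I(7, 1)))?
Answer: 1/905 ≈ 0.0011050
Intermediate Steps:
I(n, h) = -14 + n*h² (I(n, h) = -9 + ((h*n)*h - 5) = -9 + (n*h² - 5) = -9 + (-5 + n*h²) = -14 + n*h²)
s(U) = 9 - U² (s(U) = 9 - U*U = 9 - U²)
1/(-7*(-135) + s(I(7, 1))) = 1/(-7*(-135) + (9 - (-14 + 7*1²)²)) = 1/(945 + (9 - (-14 + 7*1)²)) = 1/(945 + (9 - (-14 + 7)²)) = 1/(945 + (9 - 1*(-7)²)) = 1/(945 + (9 - 1*49)) = 1/(945 + (9 - 49)) = 1/(945 - 40) = 1/905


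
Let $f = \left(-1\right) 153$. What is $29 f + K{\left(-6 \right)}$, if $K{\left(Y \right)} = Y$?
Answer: $-4443$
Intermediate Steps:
$f = -153$
$29 f + K{\left(-6 \right)} = 29 \left(-153\right) - 6 = -4437 - 6 = -4443$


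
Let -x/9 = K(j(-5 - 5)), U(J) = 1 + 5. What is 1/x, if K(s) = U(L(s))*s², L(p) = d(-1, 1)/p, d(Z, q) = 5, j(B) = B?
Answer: -1/5400 ≈ -0.00018519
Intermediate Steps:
L(p) = 5/p
U(J) = 6
K(s) = 6*s²
x = -5400 (x = -54*(-5 - 5)² = -54*(-10)² = -54*100 = -9*600 = -5400)
1/x = 1/(-5400) = -1/5400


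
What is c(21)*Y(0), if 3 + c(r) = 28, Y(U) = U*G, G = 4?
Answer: 0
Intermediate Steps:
Y(U) = 4*U (Y(U) = U*4 = 4*U)
c(r) = 25 (c(r) = -3 + 28 = 25)
c(21)*Y(0) = 25*(4*0) = 25*0 = 0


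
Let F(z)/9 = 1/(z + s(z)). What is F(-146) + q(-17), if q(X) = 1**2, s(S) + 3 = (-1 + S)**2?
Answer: 21469/21460 ≈ 1.0004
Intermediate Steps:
s(S) = -3 + (-1 + S)**2
q(X) = 1
F(z) = 9/(-3 + z + (-1 + z)**2) (F(z) = 9/(z + (-3 + (-1 + z)**2)) = 9/(-3 + z + (-1 + z)**2))
F(-146) + q(-17) = 9/(-2 + (-146)**2 - 1*(-146)) + 1 = 9/(-2 + 21316 + 146) + 1 = 9/21460 + 1 = 21469/21460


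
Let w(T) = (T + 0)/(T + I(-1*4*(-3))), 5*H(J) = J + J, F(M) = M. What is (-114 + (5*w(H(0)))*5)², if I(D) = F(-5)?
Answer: 12996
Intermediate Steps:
H(J) = 2*J/5 (H(J) = (J + J)/5 = (2*J)/5 = 2*J/5)
I(D) = -5
w(T) = T/(-5 + T) (w(T) = (T + 0)/(T - 5) = T/(-5 + T))
(-114 + (5*w(H(0)))*5)² = (-114 + (5*(((⅖)*0)/(-5 + (⅖)*0)))*5)² = (-114 + (5*(0/(-5 + 0)))*5)² = (-114 + (5*(0/(-5)))*5)² = (-114 + (5*(0*(-⅕)))*5)² = (-114 + (5*0)*5)² = (-114 + 0*5)² = (-114 + 0)² = (-114)² = 12996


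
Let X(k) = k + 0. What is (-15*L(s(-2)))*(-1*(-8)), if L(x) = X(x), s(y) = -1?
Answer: 120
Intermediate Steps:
X(k) = k
L(x) = x
(-15*L(s(-2)))*(-1*(-8)) = (-15*(-1))*(-1*(-8)) = 15*8 = 120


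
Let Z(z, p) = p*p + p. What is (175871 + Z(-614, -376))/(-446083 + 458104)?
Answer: 316871/12021 ≈ 26.360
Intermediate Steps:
Z(z, p) = p + p² (Z(z, p) = p² + p = p + p²)
(175871 + Z(-614, -376))/(-446083 + 458104) = (175871 - 376*(1 - 376))/(-446083 + 458104) = (175871 - 376*(-375))/12021 = (175871 + 141000)*(1/12021) = 316871*(1/12021) = 316871/12021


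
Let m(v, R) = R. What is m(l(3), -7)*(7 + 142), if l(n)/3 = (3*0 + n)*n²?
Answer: -1043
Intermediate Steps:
l(n) = 3*n³ (l(n) = 3*((3*0 + n)*n²) = 3*((0 + n)*n²) = 3*(n*n²) = 3*n³)
m(l(3), -7)*(7 + 142) = -7*(7 + 142) = -7*149 = -1043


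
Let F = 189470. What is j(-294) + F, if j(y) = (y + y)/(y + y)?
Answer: 189471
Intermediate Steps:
j(y) = 1 (j(y) = (2*y)/((2*y)) = (2*y)*(1/(2*y)) = 1)
j(-294) + F = 1 + 189470 = 189471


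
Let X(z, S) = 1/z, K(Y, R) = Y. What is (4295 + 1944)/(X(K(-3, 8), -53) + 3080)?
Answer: 18717/9239 ≈ 2.0259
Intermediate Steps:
X(z, S) = 1/z
(4295 + 1944)/(X(K(-3, 8), -53) + 3080) = (4295 + 1944)/(1/(-3) + 3080) = 6239/(-1/3 + 3080) = 6239/(9239/3) = 6239*(3/9239) = 18717/9239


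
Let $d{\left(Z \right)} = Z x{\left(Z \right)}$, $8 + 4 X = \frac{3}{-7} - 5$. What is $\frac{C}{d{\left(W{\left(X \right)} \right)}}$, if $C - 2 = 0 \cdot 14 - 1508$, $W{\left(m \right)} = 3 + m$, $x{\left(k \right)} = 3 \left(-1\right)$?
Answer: $- \frac{7028}{5} \approx -1405.6$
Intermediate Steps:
$X = - \frac{47}{14}$ ($X = -2 + \frac{\frac{3}{-7} - 5}{4} = -2 + \frac{3 \left(- \frac{1}{7}\right) - 5}{4} = -2 + \frac{- \frac{3}{7} - 5}{4} = -2 + \frac{1}{4} \left(- \frac{38}{7}\right) = -2 - \frac{19}{14} = - \frac{47}{14} \approx -3.3571$)
$x{\left(k \right)} = -3$
$d{\left(Z \right)} = - 3 Z$ ($d{\left(Z \right)} = Z \left(-3\right) = - 3 Z$)
$C = -1506$ ($C = 2 + \left(0 \cdot 14 - 1508\right) = 2 + \left(0 - 1508\right) = 2 - 1508 = -1506$)
$\frac{C}{d{\left(W{\left(X \right)} \right)}} = - \frac{1506}{\left(-3\right) \left(3 - \frac{47}{14}\right)} = - \frac{1506}{\left(-3\right) \left(- \frac{5}{14}\right)} = - \frac{1506}{\frac{15}{14}} = \left(-1506\right) \frac{14}{15} = - \frac{7028}{5}$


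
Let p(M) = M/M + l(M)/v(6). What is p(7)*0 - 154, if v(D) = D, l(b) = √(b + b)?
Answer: -154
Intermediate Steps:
l(b) = √2*√b (l(b) = √(2*b) = √2*√b)
p(M) = 1 + √2*√M/6 (p(M) = M/M + (√2*√M)/6 = 1 + (√2*√M)*(⅙) = 1 + √2*√M/6)
p(7)*0 - 154 = (1 + √2*√7/6)*0 - 154 = (1 + √14/6)*0 - 154 = 0 - 154 = -154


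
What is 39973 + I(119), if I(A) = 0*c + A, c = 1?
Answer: 40092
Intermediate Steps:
I(A) = A (I(A) = 0*1 + A = 0 + A = A)
39973 + I(119) = 39973 + 119 = 40092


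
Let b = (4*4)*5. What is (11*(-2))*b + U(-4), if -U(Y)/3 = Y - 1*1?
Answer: -1745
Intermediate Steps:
b = 80 (b = 16*5 = 80)
U(Y) = 3 - 3*Y (U(Y) = -3*(Y - 1*1) = -3*(Y - 1) = -3*(-1 + Y) = 3 - 3*Y)
(11*(-2))*b + U(-4) = (11*(-2))*80 + (3 - 3*(-4)) = -22*80 + (3 + 12) = -1760 + 15 = -1745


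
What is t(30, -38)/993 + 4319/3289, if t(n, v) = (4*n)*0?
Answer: 4319/3289 ≈ 1.3132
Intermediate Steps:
t(n, v) = 0
t(30, -38)/993 + 4319/3289 = 0/993 + 4319/3289 = 0*(1/993) + 4319*(1/3289) = 0 + 4319/3289 = 4319/3289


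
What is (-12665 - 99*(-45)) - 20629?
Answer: -28839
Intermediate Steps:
(-12665 - 99*(-45)) - 20629 = (-12665 + 4455) - 20629 = -8210 - 20629 = -28839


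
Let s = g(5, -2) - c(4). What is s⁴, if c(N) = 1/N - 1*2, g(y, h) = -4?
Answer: 6561/256 ≈ 25.629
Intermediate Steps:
c(N) = -2 + 1/N (c(N) = 1/N - 2 = -2 + 1/N)
s = -9/4 (s = -4 - (-2 + 1/4) = -4 - (-2 + ¼) = -4 - 1*(-7/4) = -4 + 7/4 = -9/4 ≈ -2.2500)
s⁴ = (-9/4)⁴ = 6561/256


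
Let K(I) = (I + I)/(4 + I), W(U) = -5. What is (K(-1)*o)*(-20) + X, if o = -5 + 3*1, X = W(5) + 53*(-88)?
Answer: -14087/3 ≈ -4695.7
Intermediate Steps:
K(I) = 2*I/(4 + I) (K(I) = (2*I)/(4 + I) = 2*I/(4 + I))
X = -4669 (X = -5 + 53*(-88) = -5 - 4664 = -4669)
o = -2 (o = -5 + 3 = -2)
(K(-1)*o)*(-20) + X = ((2*(-1)/(4 - 1))*(-2))*(-20) - 4669 = ((2*(-1)/3)*(-2))*(-20) - 4669 = ((2*(-1)*(⅓))*(-2))*(-20) - 4669 = -⅔*(-2)*(-20) - 4669 = (4/3)*(-20) - 4669 = -80/3 - 4669 = -14087/3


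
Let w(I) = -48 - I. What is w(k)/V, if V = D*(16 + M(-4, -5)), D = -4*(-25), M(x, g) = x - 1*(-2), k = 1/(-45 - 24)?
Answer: -473/13800 ≈ -0.034275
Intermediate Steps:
k = -1/69 (k = 1/(-69) = -1/69 ≈ -0.014493)
M(x, g) = 2 + x (M(x, g) = x + 2 = 2 + x)
D = 100
V = 1400 (V = 100*(16 + (2 - 4)) = 100*(16 - 2) = 100*14 = 1400)
w(k)/V = (-48 - 1*(-1/69))/1400 = (-48 + 1/69)*(1/1400) = -3311/69*1/1400 = -473/13800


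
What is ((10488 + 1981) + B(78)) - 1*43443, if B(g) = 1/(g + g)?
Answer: -4831943/156 ≈ -30974.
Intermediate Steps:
B(g) = 1/(2*g)
((10488 + 1981) + B(78)) - 1*43443 = ((10488 + 1981) + (½)/78) - 1*43443 = (12469 + (½)*(1/78)) - 43443 = (12469 + 1/156) - 43443 = 1945165/156 - 43443 = -4831943/156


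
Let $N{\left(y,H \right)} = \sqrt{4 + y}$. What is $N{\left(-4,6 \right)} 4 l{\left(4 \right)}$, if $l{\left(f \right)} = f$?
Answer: $0$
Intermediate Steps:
$N{\left(-4,6 \right)} 4 l{\left(4 \right)} = \sqrt{4 - 4} \cdot 4 \cdot 4 = \sqrt{0} \cdot 4 \cdot 4 = 0 \cdot 4 \cdot 4 = 0 \cdot 4 = 0$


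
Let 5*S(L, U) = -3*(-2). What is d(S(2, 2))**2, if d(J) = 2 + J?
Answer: 256/25 ≈ 10.240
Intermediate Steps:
S(L, U) = 6/5 (S(L, U) = (-3*(-2))/5 = (1/5)*6 = 6/5)
d(S(2, 2))**2 = (2 + 6/5)**2 = (16/5)**2 = 256/25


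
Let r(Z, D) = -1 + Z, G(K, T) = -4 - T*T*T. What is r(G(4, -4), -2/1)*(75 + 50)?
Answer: 7375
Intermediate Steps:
G(K, T) = -4 - T³ (G(K, T) = -4 - T²*T = -4 - T³)
r(G(4, -4), -2/1)*(75 + 50) = (-1 + (-4 - 1*(-4)³))*(75 + 50) = (-1 + (-4 - 1*(-64)))*125 = (-1 + (-4 + 64))*125 = (-1 + 60)*125 = 59*125 = 7375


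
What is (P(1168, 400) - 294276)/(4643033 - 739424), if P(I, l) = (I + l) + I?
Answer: -97180/1301203 ≈ -0.074685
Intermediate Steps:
P(I, l) = l + 2*I
(P(1168, 400) - 294276)/(4643033 - 739424) = ((400 + 2*1168) - 294276)/(4643033 - 739424) = ((400 + 2336) - 294276)/3903609 = (2736 - 294276)*(1/3903609) = -291540*1/3903609 = -97180/1301203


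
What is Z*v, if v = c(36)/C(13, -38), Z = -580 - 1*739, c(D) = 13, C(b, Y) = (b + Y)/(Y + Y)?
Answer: -1303172/25 ≈ -52127.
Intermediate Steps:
C(b, Y) = (Y + b)/(2*Y) (C(b, Y) = (Y + b)/((2*Y)) = (Y + b)*(1/(2*Y)) = (Y + b)/(2*Y))
Z = -1319 (Z = -580 - 739 = -1319)
v = 988/25 (v = 13/(((1/2)*(-38 + 13)/(-38))) = 13/(((1/2)*(-1/38)*(-25))) = 13/(25/76) = 13*(76/25) = 988/25 ≈ 39.520)
Z*v = -1319*988/25 = -1303172/25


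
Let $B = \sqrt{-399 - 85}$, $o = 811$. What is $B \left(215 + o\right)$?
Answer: $22572 i \approx 22572.0 i$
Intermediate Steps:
$B = 22 i$ ($B = \sqrt{-484} = 22 i \approx 22.0 i$)
$B \left(215 + o\right) = 22 i \left(215 + 811\right) = 22 i 1026 = 22572 i$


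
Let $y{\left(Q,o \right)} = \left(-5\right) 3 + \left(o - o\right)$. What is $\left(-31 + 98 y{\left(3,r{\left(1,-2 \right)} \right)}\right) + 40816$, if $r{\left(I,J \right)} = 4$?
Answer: $39315$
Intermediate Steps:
$y{\left(Q,o \right)} = -15$ ($y{\left(Q,o \right)} = -15 + 0 = -15$)
$\left(-31 + 98 y{\left(3,r{\left(1,-2 \right)} \right)}\right) + 40816 = \left(-31 + 98 \left(-15\right)\right) + 40816 = \left(-31 - 1470\right) + 40816 = -1501 + 40816 = 39315$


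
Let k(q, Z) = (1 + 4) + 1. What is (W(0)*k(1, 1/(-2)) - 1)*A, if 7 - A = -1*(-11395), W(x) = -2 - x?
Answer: 148044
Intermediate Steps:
k(q, Z) = 6 (k(q, Z) = 5 + 1 = 6)
A = -11388 (A = 7 - (-1)*(-11395) = 7 - 1*11395 = 7 - 11395 = -11388)
(W(0)*k(1, 1/(-2)) - 1)*A = ((-2 - 1*0)*6 - 1)*(-11388) = ((-2 + 0)*6 - 1)*(-11388) = (-2*6 - 1)*(-11388) = (-12 - 1)*(-11388) = -13*(-11388) = 148044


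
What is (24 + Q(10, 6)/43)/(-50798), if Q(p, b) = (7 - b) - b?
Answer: -1027/2184314 ≈ -0.00047017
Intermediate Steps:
Q(p, b) = 7 - 2*b
(24 + Q(10, 6)/43)/(-50798) = (24 + (7 - 2*6)/43)/(-50798) = (24 + (7 - 12)/43)*(-1/50798) = (24 + (1/43)*(-5))*(-1/50798) = (24 - 5/43)*(-1/50798) = (1027/43)*(-1/50798) = -1027/2184314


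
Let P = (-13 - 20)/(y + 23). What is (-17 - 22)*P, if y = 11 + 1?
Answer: 1287/35 ≈ 36.771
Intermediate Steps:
y = 12
P = -33/35 (P = (-13 - 20)/(12 + 23) = -33/35 ≈ -0.94286)
(-17 - 22)*P = (-17 - 22)*(-33/35) = -39*(-33/35) = 1287/35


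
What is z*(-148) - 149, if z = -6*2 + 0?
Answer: 1627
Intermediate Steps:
z = -12 (z = -12 + 0 = -12)
z*(-148) - 149 = -12*(-148) - 149 = 1776 - 149 = 1627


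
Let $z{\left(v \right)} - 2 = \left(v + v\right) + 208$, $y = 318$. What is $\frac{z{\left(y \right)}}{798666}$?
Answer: $\frac{141}{133111} \approx 0.0010593$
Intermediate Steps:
$z{\left(v \right)} = 210 + 2 v$ ($z{\left(v \right)} = 2 + \left(\left(v + v\right) + 208\right) = 2 + \left(2 v + 208\right) = 2 + \left(208 + 2 v\right) = 210 + 2 v$)
$\frac{z{\left(y \right)}}{798666} = \frac{210 + 2 \cdot 318}{798666} = \left(210 + 636\right) \frac{1}{798666} = 846 \cdot \frac{1}{798666} = \frac{141}{133111}$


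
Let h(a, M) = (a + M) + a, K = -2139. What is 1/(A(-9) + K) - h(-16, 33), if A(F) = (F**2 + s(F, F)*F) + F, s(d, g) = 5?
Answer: -2113/2112 ≈ -1.0005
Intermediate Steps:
h(a, M) = M + 2*a (h(a, M) = (M + a) + a = M + 2*a)
A(F) = F**2 + 6*F (A(F) = (F**2 + 5*F) + F = F**2 + 6*F)
1/(A(-9) + K) - h(-16, 33) = 1/(-9*(6 - 9) - 2139) - (33 + 2*(-16)) = 1/(-9*(-3) - 2139) - (33 - 32) = 1/(27 - 2139) - 1*1 = 1/(-2112) - 1 = -1/2112 - 1 = -2113/2112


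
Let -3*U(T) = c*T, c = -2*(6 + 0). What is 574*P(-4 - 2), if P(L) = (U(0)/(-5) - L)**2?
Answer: 20664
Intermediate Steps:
c = -12 (c = -2*6 = -12)
U(T) = 4*T (U(T) = -(-4)*T = 4*T)
P(L) = L**2 (P(L) = ((4*0)/(-5) - L)**2 = (0*(-1/5) - L)**2 = (0 - L)**2 = (-L)**2 = L**2)
574*P(-4 - 2) = 574*(-4 - 2)**2 = 574*(-6)**2 = 574*36 = 20664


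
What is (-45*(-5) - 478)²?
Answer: 64009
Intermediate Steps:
(-45*(-5) - 478)² = (225 - 478)² = (-253)² = 64009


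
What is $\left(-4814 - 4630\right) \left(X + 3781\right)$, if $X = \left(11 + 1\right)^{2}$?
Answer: $-37067700$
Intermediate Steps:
$X = 144$ ($X = 12^{2} = 144$)
$\left(-4814 - 4630\right) \left(X + 3781\right) = \left(-4814 - 4630\right) \left(144 + 3781\right) = \left(-9444\right) 3925 = -37067700$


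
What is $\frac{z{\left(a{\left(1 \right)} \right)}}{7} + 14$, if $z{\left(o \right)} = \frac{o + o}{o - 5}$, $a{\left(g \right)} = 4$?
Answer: $\frac{90}{7} \approx 12.857$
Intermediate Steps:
$z{\left(o \right)} = \frac{2 o}{-5 + o}$
$\frac{z{\left(a{\left(1 \right)} \right)}}{7} + 14 = \frac{2 \cdot 4 \frac{1}{-5 + 4}}{7} + 14 = \frac{2 \cdot 4 \frac{1}{-1}}{7} + 14 = \frac{2 \cdot 4 \left(-1\right)}{7} + 14 = \frac{1}{7} \left(-8\right) + 14 = - \frac{8}{7} + 14 = \frac{90}{7}$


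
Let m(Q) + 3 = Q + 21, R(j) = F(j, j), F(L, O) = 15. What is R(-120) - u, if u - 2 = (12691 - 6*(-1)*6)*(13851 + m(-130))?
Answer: -174856240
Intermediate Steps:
R(j) = 15
m(Q) = 18 + Q (m(Q) = -3 + (Q + 21) = -3 + (21 + Q) = 18 + Q)
u = 174856255 (u = 2 + (12691 - 6*(-1)*6)*(13851 + (18 - 130)) = 2 + (12691 + 6*6)*(13851 - 112) = 2 + (12691 + 36)*13739 = 2 + 12727*13739 = 2 + 174856253 = 174856255)
R(-120) - u = 15 - 1*174856255 = 15 - 174856255 = -174856240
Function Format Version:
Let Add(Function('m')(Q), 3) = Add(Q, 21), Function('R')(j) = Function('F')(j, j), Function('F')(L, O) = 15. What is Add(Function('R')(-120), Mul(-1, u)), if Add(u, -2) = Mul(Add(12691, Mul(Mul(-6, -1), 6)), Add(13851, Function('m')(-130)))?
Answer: -174856240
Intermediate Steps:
Function('R')(j) = 15
Function('m')(Q) = Add(18, Q) (Function('m')(Q) = Add(-3, Add(Q, 21)) = Add(-3, Add(21, Q)) = Add(18, Q))
u = 174856255 (u = Add(2, Mul(Add(12691, Mul(Mul(-6, -1), 6)), Add(13851, Add(18, -130)))) = Add(2, Mul(Add(12691, Mul(6, 6)), Add(13851, -112))) = Add(2, Mul(Add(12691, 36), 13739)) = Add(2, Mul(12727, 13739)) = Add(2, 174856253) = 174856255)
Add(Function('R')(-120), Mul(-1, u)) = Add(15, Mul(-1, 174856255)) = Add(15, -174856255) = -174856240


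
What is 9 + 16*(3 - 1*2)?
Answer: 25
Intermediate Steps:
9 + 16*(3 - 1*2) = 9 + 16*(3 - 2) = 9 + 16*1 = 9 + 16 = 25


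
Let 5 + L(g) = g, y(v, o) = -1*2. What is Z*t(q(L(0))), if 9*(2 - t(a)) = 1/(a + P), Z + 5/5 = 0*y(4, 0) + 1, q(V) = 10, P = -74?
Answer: 0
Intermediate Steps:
y(v, o) = -2
L(g) = -5 + g
Z = 0 (Z = -1 + (0*(-2) + 1) = -1 + (0 + 1) = -1 + 1 = 0)
t(a) = 2 - 1/(9*(-74 + a)) (t(a) = 2 - 1/(9*(a - 74)) = 2 - 1/(9*(-74 + a)))
Z*t(q(L(0))) = 0*((-1333 + 18*10)/(9*(-74 + 10))) = 0*((⅑)*(-1333 + 180)/(-64)) = 0*((⅑)*(-1/64)*(-1153)) = 0*(1153/576) = 0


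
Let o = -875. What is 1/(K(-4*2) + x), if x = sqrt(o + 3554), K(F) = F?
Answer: 8/2615 + sqrt(2679)/2615 ≈ 0.022852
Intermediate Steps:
x = sqrt(2679) (x = sqrt(-875 + 3554) = sqrt(2679) ≈ 51.759)
1/(K(-4*2) + x) = 1/(-4*2 + sqrt(2679)) = 1/(-8 + sqrt(2679))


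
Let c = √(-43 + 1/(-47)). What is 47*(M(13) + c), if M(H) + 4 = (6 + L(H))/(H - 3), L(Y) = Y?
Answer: -987/10 + I*√95034 ≈ -98.7 + 308.28*I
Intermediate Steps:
c = I*√95034/47 (c = √(-43 - 1/47) = √(-2022/47) = I*√95034/47 ≈ 6.5591*I)
M(H) = -4 + (6 + H)/(-3 + H) (M(H) = -4 + (6 + H)/(H - 3) = -4 + (6 + H)/(-3 + H))
47*(M(13) + c) = 47*(3*(6 - 1*13)/(-3 + 13) + I*√95034/47) = 47*(3*(6 - 13)/10 + I*√95034/47) = 47*(3*(⅒)*(-7) + I*√95034/47) = 47*(-21/10 + I*√95034/47) = -987/10 + I*√95034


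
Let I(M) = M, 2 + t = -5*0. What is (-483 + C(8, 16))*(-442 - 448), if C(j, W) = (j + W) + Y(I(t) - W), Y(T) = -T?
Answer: 392490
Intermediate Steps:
t = -2 (t = -2 - 5*0 = -2 + 0 = -2)
C(j, W) = 2 + j + 2*W (C(j, W) = (j + W) - (-2 - W) = (W + j) + (2 + W) = 2 + j + 2*W)
(-483 + C(8, 16))*(-442 - 448) = (-483 + (2 + 8 + 2*16))*(-442 - 448) = (-483 + (2 + 8 + 32))*(-890) = (-483 + 42)*(-890) = -441*(-890) = 392490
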